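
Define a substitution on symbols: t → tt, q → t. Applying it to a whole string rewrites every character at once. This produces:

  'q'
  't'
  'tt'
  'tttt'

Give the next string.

Rewriting each symbol of tttt: t→tt, t→tt, t→tt, t→tt, which concatenates to tt tt tt tt.

tttttttt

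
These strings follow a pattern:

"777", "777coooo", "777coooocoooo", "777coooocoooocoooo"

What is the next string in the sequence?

Every step adds coooo to the end: s(k+1) = s(k)·coooo.
So the next term is 777coooocoooocoooo·coooo.

777coooocoooocoooocoooo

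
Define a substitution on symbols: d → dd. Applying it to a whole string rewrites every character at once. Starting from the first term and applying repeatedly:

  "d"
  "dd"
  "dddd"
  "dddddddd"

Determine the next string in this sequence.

dddddddddddddddd

Expanding dddddddd: d→dd, d→dd, d→dd, d→dd, d→dd, d→dd, d→dd, d→dd. Concatenated: dd dd dd dd dd dd dd dd.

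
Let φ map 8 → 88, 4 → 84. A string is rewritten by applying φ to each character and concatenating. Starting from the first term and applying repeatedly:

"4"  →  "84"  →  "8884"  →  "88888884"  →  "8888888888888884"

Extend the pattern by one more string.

88888888888888888888888888888884

Applying the rule to each of the 16 symbols of 8888888888888884 gives the pieces 88 88 88 88 88 88 88 88 88 88 88 88 88 88 88 84, which concatenate to the answer.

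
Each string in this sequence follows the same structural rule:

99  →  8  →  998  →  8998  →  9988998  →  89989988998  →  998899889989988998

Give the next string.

From term 3 onward, concatenate the second-to-last term with the last: 99·8 = 998, 8·998 = 8998, …
The next term joins 89989988998 and 998899889989988998.

89989988998998899889989988998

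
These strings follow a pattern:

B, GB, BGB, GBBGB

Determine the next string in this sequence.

Each term (from the third on) is the two preceding terms concatenated in order: term 3 = B·GB = BGB.
Continuing: BGB · GBBGB gives term 5.

BGBGBBGB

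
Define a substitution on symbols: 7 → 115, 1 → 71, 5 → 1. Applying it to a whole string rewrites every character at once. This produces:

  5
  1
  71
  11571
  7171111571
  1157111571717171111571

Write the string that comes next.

Rewriting the 22 symbols of 1157111571717171111571 one by one yields 71 71 1 115 71 71 71 1 115 71 115 71 115 71 115 71 71 71 71 1 115 71; concatenated:

71711115717171111571115711157111571717171111571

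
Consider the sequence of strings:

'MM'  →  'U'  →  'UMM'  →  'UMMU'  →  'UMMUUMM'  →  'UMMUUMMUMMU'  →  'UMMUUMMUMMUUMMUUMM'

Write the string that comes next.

Each term (from the third on) is the previous term followed by the one before it: term 3 = U·MM = UMM.
Continuing: UMMUUMMUMMUUMMUUMM · UMMUUMMUMMU gives term 8.

UMMUUMMUMMUUMMUUMMUMMUUMMUMMU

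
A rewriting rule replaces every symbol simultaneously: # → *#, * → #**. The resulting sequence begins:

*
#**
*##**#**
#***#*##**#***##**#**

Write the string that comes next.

Rewriting the 21 symbols of #***#*##**#***##**#** one by one yields *# #** #** #** *# #** *# *# #** #** *# #** #** #** *# *# #** #** *# #** #**; concatenated:

*##**#**#***##***#*##**#***##**#**#***#*##**#***##**#**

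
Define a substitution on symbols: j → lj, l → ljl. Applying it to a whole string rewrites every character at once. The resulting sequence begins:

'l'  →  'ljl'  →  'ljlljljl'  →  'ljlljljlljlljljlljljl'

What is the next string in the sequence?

ljlljljlljlljljlljljlljlljljlljlljljlljljlljlljljlljljl

φ(ljlljljlljlljljlljljl) expands symbol-by-symbol to ljl lj ljl ljl lj ljl lj ljl ljl lj ljl ljl lj ljl lj ljl ljl lj ljl lj ljl; joining the 21 pieces gives the next term.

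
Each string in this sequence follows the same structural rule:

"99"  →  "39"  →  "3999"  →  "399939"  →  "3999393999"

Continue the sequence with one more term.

3999393999399939

Each term (from the third on) is the previous term followed by the one before it: term 3 = 39·99 = 3999.
So term 6 is 3999393999·399939.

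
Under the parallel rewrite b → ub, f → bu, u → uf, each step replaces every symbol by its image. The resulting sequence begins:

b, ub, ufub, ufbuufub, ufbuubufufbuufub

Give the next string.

φ(ufbuubufufbuufub) expands symbol-by-symbol to uf bu ub uf uf ub uf bu uf bu ub uf uf bu uf ub; joining the 16 pieces gives the next term.

ufbuubufufubufbuufbuubufufbuufub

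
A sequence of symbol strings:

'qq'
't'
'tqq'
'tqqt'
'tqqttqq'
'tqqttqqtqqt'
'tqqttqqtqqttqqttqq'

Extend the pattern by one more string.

This is a Fibonacci-style word recurrence s(k) = s(k−1)·s(k−2): e.g. t·qq = tqq.
So term 8 is tqqttqqtqqttqqttqq·tqqttqqtqqt.

tqqttqqtqqttqqttqqtqqttqqtqqt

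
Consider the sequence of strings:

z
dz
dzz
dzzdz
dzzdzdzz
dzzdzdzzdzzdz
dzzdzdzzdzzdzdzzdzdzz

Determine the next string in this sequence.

This is a Fibonacci-style word recurrence s(k) = s(k−1)·s(k−2): e.g. dz·z = dzz.
So term 8 is dzzdzdzzdzzdzdzzdzdzz·dzzdzdzzdzzdz.

dzzdzdzzdzzdzdzzdzdzzdzzdzdzzdzzdz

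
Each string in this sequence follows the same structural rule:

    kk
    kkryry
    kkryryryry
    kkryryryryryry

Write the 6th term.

kkryryryryryryryryryry

Each term is the previous one with ryry appended.
From kkryryryryryry, 2 further steps: kkryryryryryry → kkryryryryryryryry → (answer).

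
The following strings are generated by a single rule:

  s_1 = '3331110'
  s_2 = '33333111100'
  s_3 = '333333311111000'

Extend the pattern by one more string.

Reading off run lengths: 3 runs 3, 5, 7; 1 runs 3, 4, 5; 0 runs 1, 2, 3 — each is linear in n, where the shown terms are n = 2, 3, 4.
For the next term, n = 5, so the run lengths are 9, 6, 4.

3333333331111110000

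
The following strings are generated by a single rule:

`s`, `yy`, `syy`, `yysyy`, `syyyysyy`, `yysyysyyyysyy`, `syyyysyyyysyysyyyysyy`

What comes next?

yysyysyyyysyysyyyysyyyysyysyyyysyy

Each term (from the third on) is the two preceding terms concatenated in order: term 3 = s·yy = syy.
The next term joins yysyysyyyysyy and syyyysyyyysyysyyyysyy.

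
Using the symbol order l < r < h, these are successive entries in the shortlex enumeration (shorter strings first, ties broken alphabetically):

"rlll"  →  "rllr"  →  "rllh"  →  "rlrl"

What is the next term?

The successor of rlrl increments the rightmost position that isn't already h and resets every position after it to l.

rlrr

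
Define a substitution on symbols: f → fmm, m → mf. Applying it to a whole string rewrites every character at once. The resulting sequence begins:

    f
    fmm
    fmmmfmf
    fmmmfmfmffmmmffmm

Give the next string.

fmmmfmfmffmmmffmmmffmmfmmmfmfmffmmfmmmfmf

Replace each of the 17 characters of fmmmfmfmffmmmffmm in place — fmm mf mf mf fmm mf fmm mf fmm fmm mf mf mf fmm fmm mf mf — and concatenate.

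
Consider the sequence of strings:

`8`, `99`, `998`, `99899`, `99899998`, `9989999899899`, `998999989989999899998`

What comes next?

9989999899899998999989989999899899

From term 3 onward, concatenate the last term with the second-to-last: 99·8 = 998, 998·99 = 99899, …
Continuing: 998999989989999899998 · 9989999899899 gives term 8.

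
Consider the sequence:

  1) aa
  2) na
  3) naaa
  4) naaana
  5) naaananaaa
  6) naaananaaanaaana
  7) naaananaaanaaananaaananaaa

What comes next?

From term 3 onward, concatenate the last term with the second-to-last: na·aa = naaa, naaa·na = naaana, …
Continuing: naaananaaanaaananaaananaaa · naaananaaanaaana gives term 8.

naaananaaanaaananaaananaaanaaananaaanaaana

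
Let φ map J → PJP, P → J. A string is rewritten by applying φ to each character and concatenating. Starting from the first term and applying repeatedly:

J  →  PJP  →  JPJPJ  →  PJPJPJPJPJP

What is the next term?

Expanding PJPJPJPJPJP: P→J, J→PJP, P→J, J→PJP, P→J, J→PJP, P→J, J→PJP, P→J, J→PJP, P→J. Concatenated: J PJP J PJP J PJP J PJP J PJP J.

JPJPJPJPJPJPJPJPJPJPJ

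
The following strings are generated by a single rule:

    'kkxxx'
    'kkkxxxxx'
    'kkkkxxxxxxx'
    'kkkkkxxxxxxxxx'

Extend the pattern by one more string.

kkkkkkxxxxxxxxxxx

Each string has the form k^{n+1} x^{2n+1} (n = 1, 2, …).
Setting n = 5 gives 6, 11 characters in each block.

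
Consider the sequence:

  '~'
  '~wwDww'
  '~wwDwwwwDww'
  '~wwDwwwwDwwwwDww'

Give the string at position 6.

Every step adds wwDww to the end: s(k+1) = s(k)·wwDww.
From ~wwDwwwwDwwwwDww, 2 further steps: ~wwDwwwwDwwwwDww → ~wwDwwwwDwwwwDwwwwDww → (answer).

~wwDwwwwDwwwwDwwwwDwwwwDww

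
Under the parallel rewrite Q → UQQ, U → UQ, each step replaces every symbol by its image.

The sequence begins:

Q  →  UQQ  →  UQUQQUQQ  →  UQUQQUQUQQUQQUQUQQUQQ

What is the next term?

φ(UQUQQUQUQQUQQUQUQQUQQ) expands symbol-by-symbol to UQ UQQ UQ UQQ UQQ UQ UQQ UQ UQQ UQQ UQ UQQ UQQ UQ UQQ UQ UQQ UQQ UQ UQQ UQQ; joining the 21 pieces gives the next term.

UQUQQUQUQQUQQUQUQQUQUQQUQQUQUQQUQQUQUQQUQUQQUQQUQUQQUQQ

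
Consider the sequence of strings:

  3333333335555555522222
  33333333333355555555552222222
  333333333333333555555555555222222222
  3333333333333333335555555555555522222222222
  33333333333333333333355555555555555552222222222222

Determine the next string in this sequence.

333333333333333333333333555555555555555555222222222222222

Term n consists of 3n 3's, followed by 2n+2 5's, followed by 2n-1 2's, where the shown terms are n = 3, 4, 5, 6, 7.
For the next term, n = 8, so the run lengths are 24, 18, 15.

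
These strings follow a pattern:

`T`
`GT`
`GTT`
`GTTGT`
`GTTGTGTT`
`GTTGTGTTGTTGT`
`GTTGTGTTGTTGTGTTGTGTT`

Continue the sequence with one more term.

From term 3 onward, concatenate the last term with the second-to-last: GT·T = GTT, GTT·GT = GTTGT, …
So term 8 is GTTGTGTTGTTGTGTTGTGTT·GTTGTGTTGTTGT.

GTTGTGTTGTTGTGTTGTGTTGTTGTGTTGTTGT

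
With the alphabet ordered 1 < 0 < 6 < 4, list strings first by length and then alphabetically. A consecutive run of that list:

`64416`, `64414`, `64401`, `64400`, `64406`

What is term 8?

Stepping forward 3 times from 64406: 64406 → 64404 → 64461, then the target.

64460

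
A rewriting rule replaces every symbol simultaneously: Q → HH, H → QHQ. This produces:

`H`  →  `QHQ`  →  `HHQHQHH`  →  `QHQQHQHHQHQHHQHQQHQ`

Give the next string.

φ(QHQQHQHHQHQHHQHQQHQ) expands symbol-by-symbol to HH QHQ HH HH QHQ HH QHQ QHQ HH QHQ HH QHQ QHQ HH QHQ HH HH QHQ HH; joining the 19 pieces gives the next term.

HHQHQHHHHQHQHHQHQQHQHHQHQHHQHQQHQHHQHQHHHHQHQHH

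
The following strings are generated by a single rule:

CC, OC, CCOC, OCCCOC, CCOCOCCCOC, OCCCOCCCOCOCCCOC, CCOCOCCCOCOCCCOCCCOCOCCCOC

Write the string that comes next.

From term 3 onward, concatenate the second-to-last term with the last: CC·OC = CCOC, OC·CCOC = OCCCOC, …
Continuing: OCCCOCCCOCOCCCOC · CCOCOCCCOCOCCCOCCCOCOCCCOC gives term 8.

OCCCOCCCOCOCCCOCCCOCOCCCOCOCCCOCCCOCOCCCOC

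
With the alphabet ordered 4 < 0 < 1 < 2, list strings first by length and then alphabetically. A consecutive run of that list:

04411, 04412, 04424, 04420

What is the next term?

Find the rightmost character of 04420 below 2, bump it to the next letter, and reset everything to its right to 4.

04421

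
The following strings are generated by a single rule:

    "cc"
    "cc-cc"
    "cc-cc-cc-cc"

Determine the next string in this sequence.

Every step duplicates the string with '-' between the halves.
So the next term is two copies of cc-cc-cc-cc with '-' between the halves.

cc-cc-cc-cc-cc-cc-cc-cc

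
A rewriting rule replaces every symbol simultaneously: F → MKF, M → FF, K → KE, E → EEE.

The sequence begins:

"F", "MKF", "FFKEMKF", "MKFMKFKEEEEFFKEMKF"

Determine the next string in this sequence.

FFKEMKFFFKEMKFKEEEEEEEEEEEEEMKFMKFKEEEEFFKEMKF

φ(MKFMKFKEEEEFFKEMKF) expands symbol-by-symbol to FF KE MKF FF KE MKF KE EEE EEE EEE EEE MKF MKF KE EEE FF KE MKF; joining the 18 pieces gives the next term.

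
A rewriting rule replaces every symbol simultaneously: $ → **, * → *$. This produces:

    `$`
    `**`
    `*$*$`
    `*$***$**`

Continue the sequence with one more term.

*$***$*$*$***$*$

Expanding *$***$**: *→*$, $→**, *→*$, *→*$, *→*$, $→**, *→*$, *→*$. Concatenated: *$ ** *$ *$ *$ ** *$ *$.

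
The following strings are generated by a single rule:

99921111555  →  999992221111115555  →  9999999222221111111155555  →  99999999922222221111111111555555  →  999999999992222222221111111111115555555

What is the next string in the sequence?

Each string has the form 9^{2n+1} 2^{2n-1} 1^{2n+2} 5^{n+2} (n = 1, 2, …).
At n = 6 the blocks have lengths 13, 11, 14, 8.

9999999999999222222222221111111111111155555555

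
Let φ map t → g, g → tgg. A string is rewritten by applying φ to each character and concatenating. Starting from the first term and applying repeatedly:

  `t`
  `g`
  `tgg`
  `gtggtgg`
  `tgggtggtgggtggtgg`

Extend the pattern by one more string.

gtggtggtgggtggtgggtggtggtgggtggtgggtggtgg

φ(tgggtggtgggtggtgg) expands symbol-by-symbol to g tgg tgg tgg g tgg tgg g tgg tgg tgg g tgg tgg g tgg tgg; joining the 17 pieces gives the next term.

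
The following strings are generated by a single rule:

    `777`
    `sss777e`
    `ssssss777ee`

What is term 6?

Every step adds sss to the front and e to the end of the previous string.
From ssssss777ee, 3 further steps: ssssss777ee → sssssssss777eee → ssssssssssss777eeee → (answer).

sssssssssssssss777eeeee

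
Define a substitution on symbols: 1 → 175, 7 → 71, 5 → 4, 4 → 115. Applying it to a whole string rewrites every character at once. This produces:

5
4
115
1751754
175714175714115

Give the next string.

17571471175115175714711751151751754

Applying the rule to each of the 15 symbols of 175714175714115 gives the pieces 175 71 4 71 175 115 175 71 4 71 175 115 175 175 4, which concatenate to the answer.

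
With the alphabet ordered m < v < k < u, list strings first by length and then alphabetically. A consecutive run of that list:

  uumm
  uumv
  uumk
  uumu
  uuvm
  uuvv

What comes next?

Treat uuvv as a base-4 numeral over the given alphabet and add one, carrying through any trailing u's.

uuvk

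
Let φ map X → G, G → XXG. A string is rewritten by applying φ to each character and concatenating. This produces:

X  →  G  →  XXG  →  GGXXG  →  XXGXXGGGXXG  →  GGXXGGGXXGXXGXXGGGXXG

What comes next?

φ(GGXXGGGXXGXXGXXGGGXXG) expands symbol-by-symbol to XXG XXG G G XXG XXG XXG G G XXG G G XXG G G XXG XXG XXG G G XXG; joining the 21 pieces gives the next term.

XXGXXGGGXXGXXGXXGGGXXGGGXXGGGXXGXXGXXGGGXXG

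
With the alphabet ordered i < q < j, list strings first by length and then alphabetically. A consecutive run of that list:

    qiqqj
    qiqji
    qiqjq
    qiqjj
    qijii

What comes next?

qijiq

Treat qijii as a base-3 numeral over the given alphabet and add one, carrying through any trailing j's.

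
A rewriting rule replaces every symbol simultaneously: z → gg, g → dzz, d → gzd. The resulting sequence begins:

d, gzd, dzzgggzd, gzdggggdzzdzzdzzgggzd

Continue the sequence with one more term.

Rewriting the 21 symbols of gzdggggdzzdzzdzzgggzd one by one yields dzz gg gzd dzz dzz dzz dzz gzd gg gg gzd gg gg gzd gg gg dzz dzz dzz gg gzd; concatenated:

dzzgggzddzzdzzdzzdzzgzdgggggzdgggggzdggggdzzdzzdzzgggzd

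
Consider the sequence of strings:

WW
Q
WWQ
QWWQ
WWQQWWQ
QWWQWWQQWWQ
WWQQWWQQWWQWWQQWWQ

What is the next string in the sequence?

QWWQWWQQWWQWWQQWWQQWWQWWQQWWQ

Each term (from the third on) is the two preceding terms concatenated in order: term 3 = WW·Q = WWQ.
The next term joins QWWQWWQQWWQ and WWQQWWQQWWQWWQQWWQ.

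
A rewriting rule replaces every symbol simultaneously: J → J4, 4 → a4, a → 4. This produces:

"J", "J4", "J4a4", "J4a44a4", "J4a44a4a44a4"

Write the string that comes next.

J4a44a4a44a44a4a44a4

Apply φ to J4a44a4a44a4 symbol by symbol: J→J4, 4→a4, a→4, 4→a4, 4→a4, a→4, 4→a4, a→4, 4→a4, 4→a4, a→4, 4→a4; joined: J4 a4 4 a4 a4 4 a4 4 a4 a4 4 a4.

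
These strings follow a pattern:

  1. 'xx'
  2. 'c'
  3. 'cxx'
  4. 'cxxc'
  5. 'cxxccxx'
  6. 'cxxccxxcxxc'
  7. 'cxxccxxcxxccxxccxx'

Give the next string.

cxxccxxcxxccxxccxxcxxccxxcxxc

Each term (from the third on) is the previous term followed by the one before it: term 3 = c·xx = cxx.
The next term joins cxxccxxcxxccxxccxx and cxxccxxcxxc.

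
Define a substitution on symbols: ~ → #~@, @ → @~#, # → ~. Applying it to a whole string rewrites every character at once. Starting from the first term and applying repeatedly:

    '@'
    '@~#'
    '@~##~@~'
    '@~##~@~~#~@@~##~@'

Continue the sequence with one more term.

Rewriting the 17 symbols of @~##~@~~#~@@~##~@ one by one yields @~# #~@ ~ ~ #~@ @~# #~@ #~@ ~ #~@ @~# @~# #~@ ~ ~ #~@ @~#; concatenated:

@~##~@~~#~@@~##~@#~@~#~@@~#@~##~@~~#~@@~#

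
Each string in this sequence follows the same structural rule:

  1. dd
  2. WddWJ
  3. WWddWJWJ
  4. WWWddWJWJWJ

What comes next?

Each term wraps the previous one in W on the left and WJ on the right.
One more step from WWWddWJWJWJ gives the answer.

WWWWddWJWJWJWJ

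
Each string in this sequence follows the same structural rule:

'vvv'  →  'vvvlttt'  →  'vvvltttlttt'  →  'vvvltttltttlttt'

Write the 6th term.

Every step adds lttt to the end: s(k+1) = s(k)·lttt.
From vvvltttltttlttt, 2 further steps: vvvltttltttlttt → vvvltttltttltttlttt → (answer).

vvvltttltttltttltttlttt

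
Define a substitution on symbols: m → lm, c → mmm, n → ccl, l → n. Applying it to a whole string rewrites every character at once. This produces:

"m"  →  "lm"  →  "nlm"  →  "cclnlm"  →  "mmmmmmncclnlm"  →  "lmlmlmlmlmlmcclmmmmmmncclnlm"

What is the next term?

Rewriting the 28 symbols of lmlmlmlmlmlmcclmmmmmmncclnlm one by one yields n lm n lm n lm n lm n lm n lm mmm mmm n lm lm lm lm lm lm ccl mmm mmm n ccl n lm; concatenated:

nlmnlmnlmnlmnlmnlmmmmmmmnlmlmlmlmlmlmcclmmmmmmncclnlm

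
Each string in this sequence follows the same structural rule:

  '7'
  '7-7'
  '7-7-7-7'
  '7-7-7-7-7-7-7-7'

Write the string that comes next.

7-7-7-7-7-7-7-7-7-7-7-7-7-7-7-7

Every step duplicates the string with '-' between the halves.
One more doubling of 7-7-7-7-7-7-7-7 gives the answer.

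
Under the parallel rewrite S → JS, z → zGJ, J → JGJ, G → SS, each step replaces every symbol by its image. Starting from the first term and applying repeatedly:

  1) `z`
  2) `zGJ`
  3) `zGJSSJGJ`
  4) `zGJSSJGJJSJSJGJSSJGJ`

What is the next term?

zGJSSJGJJSJSJGJSSJGJJGJJSJGJJSJGJSSJGJJSJSJGJSSJGJ

Replace each of the 20 characters of zGJSSJGJJSJSJGJSSJGJ in place — zGJ SS JGJ JS JS JGJ SS JGJ JGJ JS JGJ JS JGJ SS JGJ JS JS JGJ SS JGJ — and concatenate.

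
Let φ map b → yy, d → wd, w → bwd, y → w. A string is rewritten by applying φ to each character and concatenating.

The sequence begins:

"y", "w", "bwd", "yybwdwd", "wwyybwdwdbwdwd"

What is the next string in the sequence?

Applying the rule to each of the 14 symbols of wwyybwdwdbwdwd gives the pieces bwd bwd w w yy bwd wd bwd wd yy bwd wd bwd wd, which concatenate to the answer.

bwdbwdwwyybwdwdbwdwdyybwdwdbwdwd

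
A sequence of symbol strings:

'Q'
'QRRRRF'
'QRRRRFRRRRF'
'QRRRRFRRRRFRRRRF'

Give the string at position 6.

The strings grow by a fixed suffix RRRRF each time.
From QRRRRFRRRRFRRRRF, 2 further steps: QRRRRFRRRRFRRRRF → QRRRRFRRRRFRRRRFRRRRF → (answer).

QRRRRFRRRRFRRRRFRRRRFRRRRF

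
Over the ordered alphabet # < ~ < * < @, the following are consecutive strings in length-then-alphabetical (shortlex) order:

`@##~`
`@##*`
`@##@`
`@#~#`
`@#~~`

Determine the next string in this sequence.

The successor of @#~~ increments the rightmost position that isn't already @ and resets every position after it to #.

@#~*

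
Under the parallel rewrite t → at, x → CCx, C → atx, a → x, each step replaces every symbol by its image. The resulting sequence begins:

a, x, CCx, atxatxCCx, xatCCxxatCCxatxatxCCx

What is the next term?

Rewriting the 21 symbols of xatCCxxatCCxatxatxCCx one by one yields CCx x at atx atx CCx CCx x at atx atx CCx x at CCx x at CCx atx atx CCx; concatenated:

CCxxatatxatxCCxCCxxatatxatxCCxxatCCxxatCCxatxatxCCx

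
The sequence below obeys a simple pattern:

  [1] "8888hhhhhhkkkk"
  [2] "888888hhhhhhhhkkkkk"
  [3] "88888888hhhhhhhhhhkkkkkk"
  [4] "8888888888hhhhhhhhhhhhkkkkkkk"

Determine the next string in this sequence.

888888888888hhhhhhhhhhhhhhkkkkkkkk

Each string has the form 8^{2n} h^{2n+2} k^{n+2}, where the shown terms are n = 2, 3, 4, 5.
For the next term, n = 6, so the run lengths are 12, 14, 8.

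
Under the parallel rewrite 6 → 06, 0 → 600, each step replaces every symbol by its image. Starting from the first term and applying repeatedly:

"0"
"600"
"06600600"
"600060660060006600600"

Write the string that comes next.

0660060060006600060660060006600600600060660060006600600

φ(600060660060006600600) expands symbol-by-symbol to 06 600 600 600 06 600 06 06 600 600 06 600 600 600 06 06 600 600 06 600 600; joining the 21 pieces gives the next term.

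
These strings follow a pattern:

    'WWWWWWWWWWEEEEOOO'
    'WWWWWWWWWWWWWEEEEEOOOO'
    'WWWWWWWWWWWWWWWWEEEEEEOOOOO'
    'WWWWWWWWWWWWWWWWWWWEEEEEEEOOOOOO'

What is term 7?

Term n consists of 3n+1 W's, followed by n+1 E's, followed by n O's, where the shown terms are n = 3, 4, 5, 6.
Setting n = 9 gives 28, 10, 9 characters in each block.

WWWWWWWWWWWWWWWWWWWWWWWWWWWWEEEEEEEEEEOOOOOOOOO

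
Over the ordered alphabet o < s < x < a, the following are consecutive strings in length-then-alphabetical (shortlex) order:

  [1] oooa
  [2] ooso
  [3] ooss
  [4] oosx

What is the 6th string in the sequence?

Advancing 2 positions from oosx through oosx → oosa reaches term 6.

ooxo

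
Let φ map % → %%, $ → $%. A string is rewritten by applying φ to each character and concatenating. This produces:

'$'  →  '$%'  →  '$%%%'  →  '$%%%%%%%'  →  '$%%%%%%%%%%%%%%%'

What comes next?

$%%%%%%%%%%%%%%%%%%%%%%%%%%%%%%%

φ($%%%%%%%%%%%%%%%) expands symbol-by-symbol to $% %% %% %% %% %% %% %% %% %% %% %% %% %% %% %%; joining the 16 pieces gives the next term.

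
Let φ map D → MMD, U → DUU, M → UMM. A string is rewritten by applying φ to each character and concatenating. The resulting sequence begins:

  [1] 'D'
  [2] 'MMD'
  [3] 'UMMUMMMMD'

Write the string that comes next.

DUUUMMUMMDUUUMMUMMUMMUMMMMD

Apply φ to UMMUMMMMD symbol by symbol: U→DUU, M→UMM, M→UMM, U→DUU, M→UMM, M→UMM, M→UMM, M→UMM, D→MMD; joined: DUU UMM UMM DUU UMM UMM UMM UMM MMD.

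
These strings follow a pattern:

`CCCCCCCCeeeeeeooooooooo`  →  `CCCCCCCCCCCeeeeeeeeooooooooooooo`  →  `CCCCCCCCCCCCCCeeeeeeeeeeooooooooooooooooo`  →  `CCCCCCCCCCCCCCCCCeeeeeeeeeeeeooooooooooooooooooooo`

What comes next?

CCCCCCCCCCCCCCCCCCCCeeeeeeeeeeeeeeooooooooooooooooooooooooo

The n-th term is 3n+2 C's then 2n+2 e's then 4n+1 o's, where the shown terms are n = 2, 3, 4, 5.
Setting n = 6 gives 20, 14, 25 characters in each block.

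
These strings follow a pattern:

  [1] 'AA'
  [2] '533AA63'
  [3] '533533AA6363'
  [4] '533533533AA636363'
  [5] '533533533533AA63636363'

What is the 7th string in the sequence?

533533533533533533AA636363636363

s(k+1) = 533·s(k)·63, so each term gains 533 as a prefix and 63 as a suffix.
From 533533533533AA63636363, 2 further steps: 533533533533AA63636363 → 533533533533533AA6363636363 → (answer).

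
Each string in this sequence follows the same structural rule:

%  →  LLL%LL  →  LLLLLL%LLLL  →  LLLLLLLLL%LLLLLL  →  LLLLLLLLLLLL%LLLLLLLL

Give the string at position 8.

LLLLLLLLLLLLLLLLLLLLL%LLLLLLLLLLLLLL

Every step adds LLL to the front and LL to the end of the previous string.
From LLLLLLLLLLLL%LLLLLLLL, 3 further steps: LLLLLLLLLLLL%LLLLLLLL → LLLLLLLLLLLLLLL%LLLLLLLLLL → LLLLLLLLLLLLLLLLLL%LLLLLLLLLLLL → (answer).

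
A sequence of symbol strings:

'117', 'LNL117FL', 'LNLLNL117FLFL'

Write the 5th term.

LNLLNLLNLLNL117FLFLFLFL

s(k+1) = LNL·s(k)·FL, so each term gains LNL as a prefix and FL as a suffix.
From LNLLNL117FLFL, 2 further steps: LNLLNL117FLFL → LNLLNLLNL117FLFLFL → (answer).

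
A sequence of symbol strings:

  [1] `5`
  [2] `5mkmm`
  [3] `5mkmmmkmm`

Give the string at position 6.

Each term is the previous one with mkmm appended.
From 5mkmmmkmm, 3 further steps: 5mkmmmkmm → 5mkmmmkmmmkmm → 5mkmmmkmmmkmmmkmm → (answer).

5mkmmmkmmmkmmmkmmmkmm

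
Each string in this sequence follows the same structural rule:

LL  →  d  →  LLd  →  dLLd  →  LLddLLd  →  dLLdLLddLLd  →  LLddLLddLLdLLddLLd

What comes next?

From term 3 onward, concatenate the second-to-last term with the last: LL·d = LLd, d·LLd = dLLd, …
The next term joins dLLdLLddLLd and LLddLLddLLdLLddLLd.

dLLdLLddLLdLLddLLddLLdLLddLLd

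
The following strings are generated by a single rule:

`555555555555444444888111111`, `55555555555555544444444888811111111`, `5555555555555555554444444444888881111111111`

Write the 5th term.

Reading off run lengths: 5 runs 12, 15, 18; 4 runs 6, 8, 10; 8 runs 3, 4, 5; 1 runs 6, 8, 10 — each is linear in n, where the shown terms are n = 3, 4, 5.
For term 5, n = 7, so the run lengths are 24, 14, 7, 14.

55555555555555555555555544444444444444888888811111111111111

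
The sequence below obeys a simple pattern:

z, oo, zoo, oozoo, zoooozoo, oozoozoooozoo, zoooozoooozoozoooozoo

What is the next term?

Each term (from the third on) is the two preceding terms concatenated in order: term 3 = z·oo = zoo.
The next term joins oozoozoooozoo and zoooozoooozoozoooozoo.

oozoozoooozoozoooozoooozoozoooozoo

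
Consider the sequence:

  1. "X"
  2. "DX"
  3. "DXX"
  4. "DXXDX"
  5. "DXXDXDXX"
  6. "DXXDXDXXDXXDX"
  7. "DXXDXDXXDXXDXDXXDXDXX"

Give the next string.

DXXDXDXXDXXDXDXXDXDXXDXXDXDXXDXXDX

This is a Fibonacci-style word recurrence s(k) = s(k−1)·s(k−2): e.g. DX·X = DXX.
So term 8 is DXXDXDXXDXXDXDXXDXDXX·DXXDXDXXDXXDX.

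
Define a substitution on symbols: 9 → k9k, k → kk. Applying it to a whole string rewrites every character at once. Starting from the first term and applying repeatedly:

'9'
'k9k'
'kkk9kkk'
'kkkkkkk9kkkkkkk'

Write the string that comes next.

Rewriting the 15 symbols of kkkkkkk9kkkkkkk one by one yields kk kk kk kk kk kk kk k9k kk kk kk kk kk kk kk; concatenated:

kkkkkkkkkkkkkkk9kkkkkkkkkkkkkkk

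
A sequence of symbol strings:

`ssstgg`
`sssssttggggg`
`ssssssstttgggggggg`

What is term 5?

Each string has the form s^{2n+1} t^{n} g^{3n-1} (n = 1, 2, …).
For term 5, n = 5, so the run lengths are 11, 5, 14.

ssssssssssstttttgggggggggggggg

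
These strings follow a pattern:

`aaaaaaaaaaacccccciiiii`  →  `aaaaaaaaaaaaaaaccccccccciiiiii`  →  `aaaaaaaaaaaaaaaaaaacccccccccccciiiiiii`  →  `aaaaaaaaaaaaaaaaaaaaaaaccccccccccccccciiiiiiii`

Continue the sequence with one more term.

aaaaaaaaaaaaaaaaaaaaaaaaaaacccccccccccccccccciiiiiiiii

Each string has the form a^{4n+3} c^{3n} i^{n+3}, where the shown terms are n = 2, 3, 4, 5.
Setting n = 6 gives 27, 18, 9 characters in each block.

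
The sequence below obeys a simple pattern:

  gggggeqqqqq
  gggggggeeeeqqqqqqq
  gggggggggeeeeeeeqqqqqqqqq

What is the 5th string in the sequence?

Reading off run lengths: g runs 5, 7, 9; e runs 1, 4, 7; q runs 5, 7, 9 — each is linear in n (n = 1, 2, …).
For term 5, n = 5, so the run lengths are 13, 13, 13.

gggggggggggggeeeeeeeeeeeeeqqqqqqqqqqqqq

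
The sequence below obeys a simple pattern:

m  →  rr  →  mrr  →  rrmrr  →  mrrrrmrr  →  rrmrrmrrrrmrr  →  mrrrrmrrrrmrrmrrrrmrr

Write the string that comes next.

rrmrrmrrrrmrrmrrrrmrrrrmrrmrrrrmrr

Each term (from the third on) is the two preceding terms concatenated in order: term 3 = m·rr = mrr.
Continuing: rrmrrmrrrrmrr · mrrrrmrrrrmrrmrrrrmrr gives term 8.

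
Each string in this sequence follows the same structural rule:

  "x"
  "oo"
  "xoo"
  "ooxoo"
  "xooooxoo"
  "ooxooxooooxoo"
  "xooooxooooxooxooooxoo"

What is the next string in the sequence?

Each term (from the third on) is the two preceding terms concatenated in order: term 3 = x·oo = xoo.
Continuing: ooxooxooooxoo · xooooxooooxooxooooxoo gives term 8.

ooxooxooooxooxooooxooooxooxooooxoo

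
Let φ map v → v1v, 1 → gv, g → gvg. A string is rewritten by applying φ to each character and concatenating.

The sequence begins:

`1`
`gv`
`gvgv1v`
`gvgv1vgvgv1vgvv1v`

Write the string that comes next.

Applying the rule to each of the 17 symbols of gvgv1vgvgv1vgvv1v gives the pieces gvg v1v gvg v1v gv v1v gvg v1v gvg v1v gv v1v gvg v1v v1v gv v1v, which concatenate to the answer.

gvgv1vgvgv1vgvv1vgvgv1vgvgv1vgvv1vgvgv1vv1vgvv1v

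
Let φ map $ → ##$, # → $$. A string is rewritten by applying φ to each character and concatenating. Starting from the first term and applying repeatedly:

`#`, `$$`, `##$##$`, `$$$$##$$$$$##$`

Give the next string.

φ($$$$##$$$$$##$) expands symbol-by-symbol to ##$ ##$ ##$ ##$ $$ $$ ##$ ##$ ##$ ##$ ##$ $$ $$ ##$; joining the 14 pieces gives the next term.

##$##$##$##$$$$$##$##$##$##$##$$$$$##$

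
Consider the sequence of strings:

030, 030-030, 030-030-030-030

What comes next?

s(k+1) = s(k)·-·s(k) — each term doubles the last with '-' between the halves.
Doubling 030-030-030-030 with '-' between the halves:

030-030-030-030-030-030-030-030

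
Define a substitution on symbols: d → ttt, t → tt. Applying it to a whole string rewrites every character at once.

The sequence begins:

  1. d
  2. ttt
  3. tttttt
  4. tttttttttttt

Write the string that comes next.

tttttttttttttttttttttttt

Apply φ to tttttttttttt symbol by symbol: t→tt, t→tt, t→tt, t→tt, t→tt, t→tt, t→tt, t→tt, t→tt, t→tt, t→tt, t→tt; joined: tt tt tt tt tt tt tt tt tt tt tt tt.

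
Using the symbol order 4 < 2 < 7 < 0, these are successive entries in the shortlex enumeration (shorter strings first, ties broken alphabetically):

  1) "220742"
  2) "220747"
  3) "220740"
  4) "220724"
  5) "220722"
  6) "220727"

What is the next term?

220720

Treat 220727 as a base-4 numeral over the given alphabet and add one, carrying through any trailing 0's.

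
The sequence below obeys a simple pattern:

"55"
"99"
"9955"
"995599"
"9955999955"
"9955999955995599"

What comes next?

This is a Fibonacci-style word recurrence s(k) = s(k−1)·s(k−2): e.g. 99·55 = 9955.
Continuing: 9955999955995599 · 9955999955 gives term 7.

99559999559955999955999955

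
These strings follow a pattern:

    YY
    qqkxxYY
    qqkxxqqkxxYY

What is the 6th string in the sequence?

qqkxxqqkxxqqkxxqqkxxqqkxxYY

Every step adds qqkxx at the front: s(k+1) = qqkxx·s(k).
From qqkxxqqkxxYY, 3 further steps: qqkxxqqkxxYY → qqkxxqqkxxqqkxxYY → qqkxxqqkxxqqkxxqqkxxYY → (answer).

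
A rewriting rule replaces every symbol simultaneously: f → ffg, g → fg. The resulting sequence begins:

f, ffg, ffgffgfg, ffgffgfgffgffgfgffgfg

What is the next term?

Replace each of the 21 characters of ffgffgfgffgffgfgffgfg in place — ffg ffg fg ffg ffg fg ffg fg ffg ffg fg ffg ffg fg ffg fg ffg ffg fg ffg fg — and concatenate.

ffgffgfgffgffgfgffgfgffgffgfgffgffgfgffgfgffgffgfgffgfg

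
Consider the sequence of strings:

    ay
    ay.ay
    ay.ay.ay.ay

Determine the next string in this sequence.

Every step duplicates the string with '.' between the halves.
One more doubling of ay.ay.ay.ay gives the answer.

ay.ay.ay.ay.ay.ay.ay.ay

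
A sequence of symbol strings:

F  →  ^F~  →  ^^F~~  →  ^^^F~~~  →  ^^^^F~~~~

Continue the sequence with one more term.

^^^^^F~~~~~

Each term wraps the previous one in ^ on the left and ~ on the right.
One more step from ^^^^F~~~~ gives the answer.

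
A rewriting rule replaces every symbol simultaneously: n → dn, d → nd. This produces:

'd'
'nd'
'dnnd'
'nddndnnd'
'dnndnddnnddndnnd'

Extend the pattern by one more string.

nddndnnddnndnddndnndnddnnddndnnd

Replace each of the 16 characters of dnndnddnnddndnnd in place — nd dn dn nd dn nd nd dn dn nd nd dn nd dn dn nd — and concatenate.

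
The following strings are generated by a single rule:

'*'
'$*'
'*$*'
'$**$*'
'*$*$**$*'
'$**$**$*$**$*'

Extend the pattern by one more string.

From term 3 onward, concatenate the second-to-last term with the last: *·$* = *$*, $*·*$* = $**$*, …
The next term joins *$*$**$* and $**$**$*$**$*.

*$*$**$*$**$**$*$**$*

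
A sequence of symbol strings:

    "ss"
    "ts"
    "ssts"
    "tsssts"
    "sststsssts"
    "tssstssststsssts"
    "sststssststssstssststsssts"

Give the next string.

tssstssststssstssststssststssstssststsssts

Each term (from the third on) is the two preceding terms concatenated in order: term 3 = ss·ts = ssts.
So term 8 is tssstssststsssts·sststssststssstssststsssts.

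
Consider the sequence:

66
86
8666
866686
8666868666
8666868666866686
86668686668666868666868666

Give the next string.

866686866686668686668686668666868666866686

This is a Fibonacci-style word recurrence s(k) = s(k−1)·s(k−2): e.g. 86·66 = 8666.
So term 8 is 86668686668666868666868666·8666868666866686.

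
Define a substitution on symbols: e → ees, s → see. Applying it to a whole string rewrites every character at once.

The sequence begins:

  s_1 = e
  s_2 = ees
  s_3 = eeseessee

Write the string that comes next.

Rewriting each symbol of eeseessee: e→ees, e→ees, s→see, e→ees, e→ees, s→see, s→see, e→ees, e→ees, which concatenates to ees ees see ees ees see see ees ees.

eeseesseeeeseesseeseeeesees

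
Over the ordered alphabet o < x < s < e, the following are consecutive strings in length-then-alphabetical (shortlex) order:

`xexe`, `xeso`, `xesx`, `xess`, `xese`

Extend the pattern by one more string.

Treat xese as a base-4 numeral over the given alphabet and add one, carrying through any trailing e's.

xeeo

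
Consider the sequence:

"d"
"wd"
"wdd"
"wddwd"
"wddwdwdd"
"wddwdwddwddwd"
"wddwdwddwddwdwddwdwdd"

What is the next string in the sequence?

Each term (from the third on) is the previous term followed by the one before it: term 3 = wd·d = wdd.
So term 8 is wddwdwddwddwdwddwdwdd·wddwdwddwddwd.

wddwdwddwddwdwddwdwddwddwdwddwddwd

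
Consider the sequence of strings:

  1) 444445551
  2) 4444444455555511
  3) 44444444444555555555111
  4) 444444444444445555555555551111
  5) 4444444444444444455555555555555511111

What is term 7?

Term n consists of 3n+2 4's, followed by 3n 5's, followed by n 1's (n = 1, 2, …).
For term 7, n = 7, so the run lengths are 23, 21, 7.

444444444444444444444445555555555555555555551111111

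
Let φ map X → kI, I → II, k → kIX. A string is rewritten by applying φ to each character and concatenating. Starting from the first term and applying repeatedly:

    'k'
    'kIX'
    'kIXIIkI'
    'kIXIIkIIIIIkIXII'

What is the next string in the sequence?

kIXIIkIIIIIkIXIIIIIIIIIIkIXIIkIIIII

Replace each of the 16 characters of kIXIIkIIIIIkIXII in place — kIX II kI II II kIX II II II II II kIX II kI II II — and concatenate.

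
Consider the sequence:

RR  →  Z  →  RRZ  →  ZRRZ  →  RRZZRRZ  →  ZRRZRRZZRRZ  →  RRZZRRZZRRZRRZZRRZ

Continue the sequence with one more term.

This is a Fibonacci-style word recurrence s(k) = s(k−2)·s(k−1): e.g. RR·Z = RRZ.
The next term joins ZRRZRRZZRRZ and RRZZRRZZRRZRRZZRRZ.

ZRRZRRZZRRZRRZZRRZZRRZRRZZRRZ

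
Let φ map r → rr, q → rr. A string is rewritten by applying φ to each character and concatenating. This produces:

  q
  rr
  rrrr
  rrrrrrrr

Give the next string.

rrrrrrrrrrrrrrrr

Expanding rrrrrrrr: r→rr, r→rr, r→rr, r→rr, r→rr, r→rr, r→rr, r→rr. Concatenated: rr rr rr rr rr rr rr rr.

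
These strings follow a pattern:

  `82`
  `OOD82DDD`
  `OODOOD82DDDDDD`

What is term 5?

OODOODOODOOD82DDDDDDDDDDDD

Every step adds OOD to the front and DDD to the end of the previous string.
From OODOOD82DDDDDD, 2 further steps: OODOOD82DDDDDD → OODOODOOD82DDDDDDDDD → (answer).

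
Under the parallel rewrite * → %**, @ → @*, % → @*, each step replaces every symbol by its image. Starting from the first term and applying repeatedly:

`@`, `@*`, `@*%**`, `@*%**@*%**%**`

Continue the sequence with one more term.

Rewriting the 13 symbols of @*%**@*%**%** one by one yields @* %** @* %** %** @* %** @* %** %** @* %** %**; concatenated:

@*%**@*%**%**@*%**@*%**%**@*%**%**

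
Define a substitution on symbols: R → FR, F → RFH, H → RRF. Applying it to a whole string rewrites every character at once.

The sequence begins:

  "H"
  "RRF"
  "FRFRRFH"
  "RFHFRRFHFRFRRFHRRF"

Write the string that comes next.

FRRFHRRFRFHFRFRRFHRRFRFHFRRFHFRFRRFHRRFFRFRRFH

Applying the rule to each of the 18 symbols of RFHFRRFHFRFRRFHRRF gives the pieces FR RFH RRF RFH FR FR RFH RRF RFH FR RFH FR FR RFH RRF FR FR RFH, which concatenate to the answer.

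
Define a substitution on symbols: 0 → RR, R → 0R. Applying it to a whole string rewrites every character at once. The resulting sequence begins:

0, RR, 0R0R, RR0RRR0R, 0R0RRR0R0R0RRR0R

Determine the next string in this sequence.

φ(0R0RRR0R0R0RRR0R) expands symbol-by-symbol to RR 0R RR 0R 0R 0R RR 0R RR 0R RR 0R 0R 0R RR 0R; joining the 16 pieces gives the next term.

RR0RRR0R0R0RRR0RRR0RRR0R0R0RRR0R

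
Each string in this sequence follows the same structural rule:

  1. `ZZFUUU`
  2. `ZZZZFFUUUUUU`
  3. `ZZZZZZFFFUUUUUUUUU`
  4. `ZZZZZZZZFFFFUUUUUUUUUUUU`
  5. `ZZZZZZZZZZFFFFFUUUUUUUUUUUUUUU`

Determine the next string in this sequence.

Term n consists of 2n Z's, followed by n F's, followed by 3n U's (n = 1, 2, …).
Setting n = 6 gives 12, 6, 18 characters in each block.

ZZZZZZZZZZZZFFFFFFUUUUUUUUUUUUUUUUUU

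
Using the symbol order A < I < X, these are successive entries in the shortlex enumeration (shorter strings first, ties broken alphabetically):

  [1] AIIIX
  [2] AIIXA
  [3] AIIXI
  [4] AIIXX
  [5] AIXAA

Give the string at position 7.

AIXAX

Advancing 2 positions from AIXAA through AIXAA → AIXAI reaches term 7.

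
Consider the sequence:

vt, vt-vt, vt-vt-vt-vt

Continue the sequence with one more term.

vt-vt-vt-vt-vt-vt-vt-vt

s(k+1) = s(k)·-·s(k) — each term doubles the last with '-' between the halves.
So the next term is two copies of vt-vt-vt-vt with '-' between the halves.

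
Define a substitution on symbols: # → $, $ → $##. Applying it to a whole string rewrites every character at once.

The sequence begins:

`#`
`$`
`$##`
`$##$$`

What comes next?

Rewriting each symbol of $##$$: $→$##, #→$, #→$, $→$##, $→$##, which concatenates to $## $ $ $## $##.

$##$$$##$##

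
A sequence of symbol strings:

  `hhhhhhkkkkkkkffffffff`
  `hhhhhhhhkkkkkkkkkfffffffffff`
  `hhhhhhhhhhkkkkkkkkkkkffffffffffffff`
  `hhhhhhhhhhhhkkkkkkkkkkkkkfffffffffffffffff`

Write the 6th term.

hhhhhhhhhhhhhhhhkkkkkkkkkkkkkkkkkfffffffffffffffffffffff

Reading off run lengths: h runs 6, 8, 10, 12; k runs 7, 9, 11, 13; f runs 8, 11, 14, 17 — each is linear in n, where the shown terms are n = 2, 3, 4, 5.
At n = 7 the blocks have lengths 16, 17, 23.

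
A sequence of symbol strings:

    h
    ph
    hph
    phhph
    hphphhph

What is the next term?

phhphhphphhph

From term 3 onward, concatenate the second-to-last term with the last: h·ph = hph, ph·hph = phhph, …
Continuing: phhph · hphphhph gives term 6.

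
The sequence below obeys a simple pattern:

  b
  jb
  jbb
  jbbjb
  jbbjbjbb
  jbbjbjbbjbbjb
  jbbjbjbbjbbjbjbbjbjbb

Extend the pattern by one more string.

jbbjbjbbjbbjbjbbjbjbbjbbjbjbbjbbjb

This is a Fibonacci-style word recurrence s(k) = s(k−1)·s(k−2): e.g. jb·b = jbb.
The next term joins jbbjbjbbjbbjbjbbjbjbb and jbbjbjbbjbbjb.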